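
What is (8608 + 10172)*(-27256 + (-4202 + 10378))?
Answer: -395882400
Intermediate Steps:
(8608 + 10172)*(-27256 + (-4202 + 10378)) = 18780*(-27256 + 6176) = 18780*(-21080) = -395882400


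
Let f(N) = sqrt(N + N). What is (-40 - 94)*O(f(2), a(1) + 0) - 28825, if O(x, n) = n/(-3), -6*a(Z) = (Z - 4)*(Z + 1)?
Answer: -86341/3 ≈ -28780.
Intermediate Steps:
a(Z) = -(1 + Z)*(-4 + Z)/6 (a(Z) = -(Z - 4)*(Z + 1)/6 = -(-4 + Z)*(1 + Z)/6 = -(1 + Z)*(-4 + Z)/6)
f(N) = sqrt(2)*sqrt(N) (f(N) = sqrt(2*N) = sqrt(2)*sqrt(N))
O(x, n) = -n/3 (O(x, n) = n*(-1/3) = -n/3)
(-40 - 94)*O(f(2), a(1) + 0) - 28825 = (-40 - 94)*(-((2/3 + (1/2)*1 - 1/6*1**2) + 0)/3) - 28825 = -(-134)*((2/3 + 1/2 - 1/6*1) + 0)/3 - 28825 = -(-134)*((2/3 + 1/2 - 1/6) + 0)/3 - 28825 = -(-134)*(1 + 0)/3 - 28825 = -(-134)/3 - 28825 = -134*(-1/3) - 28825 = 134/3 - 28825 = -86341/3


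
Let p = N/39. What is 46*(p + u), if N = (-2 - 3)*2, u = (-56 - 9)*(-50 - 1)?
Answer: 5946650/39 ≈ 1.5248e+5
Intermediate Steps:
u = 3315 (u = -65*(-51) = 3315)
N = -10 (N = -5*2 = -10)
p = -10/39 ≈ -0.25641
46*(p + u) = 46*(-10/39 + 3315) = 46*(129275/39) = 5946650/39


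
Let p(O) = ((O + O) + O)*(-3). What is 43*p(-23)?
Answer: 8901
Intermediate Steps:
p(O) = -9*O (p(O) = (2*O + O)*(-3) = (3*O)*(-3) = -9*O)
43*p(-23) = 43*(-9*(-23)) = 43*207 = 8901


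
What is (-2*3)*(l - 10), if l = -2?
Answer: 72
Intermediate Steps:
(-2*3)*(l - 10) = (-2*3)*(-2 - 10) = -6*(-12) = 72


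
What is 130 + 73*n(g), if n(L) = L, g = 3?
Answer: 349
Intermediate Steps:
130 + 73*n(g) = 130 + 73*3 = 130 + 219 = 349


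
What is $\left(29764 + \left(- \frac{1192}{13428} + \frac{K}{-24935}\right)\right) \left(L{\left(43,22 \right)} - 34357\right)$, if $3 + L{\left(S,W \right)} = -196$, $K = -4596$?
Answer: $- \frac{86094789630502232}{83706795} \approx -1.0285 \cdot 10^{9}$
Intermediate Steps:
$L{\left(S,W \right)} = -199$ ($L{\left(S,W \right)} = -3 - 196 = -199$)
$\left(29764 + \left(- \frac{1192}{13428} + \frac{K}{-24935}\right)\right) \left(L{\left(43,22 \right)} - 34357\right) = \left(29764 - \left(- \frac{4596}{24935} + \frac{298}{3357}\right)\right) \left(-199 - 34357\right) = \left(29764 - - \frac{7998142}{83706795}\right) \left(-34556\right) = \left(29764 + \left(- \frac{298}{3357} + \frac{4596}{24935}\right)\right) \left(-34556\right) = \left(29764 + \frac{7998142}{83706795}\right) \left(-34556\right) = \frac{2491457044522}{83706795} \left(-34556\right) = - \frac{86094789630502232}{83706795}$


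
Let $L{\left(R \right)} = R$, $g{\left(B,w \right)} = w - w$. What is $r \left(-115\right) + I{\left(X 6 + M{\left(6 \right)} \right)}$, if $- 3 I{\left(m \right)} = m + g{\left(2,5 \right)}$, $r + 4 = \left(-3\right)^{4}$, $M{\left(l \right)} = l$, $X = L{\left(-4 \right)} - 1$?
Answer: $-8847$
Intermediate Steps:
$g{\left(B,w \right)} = 0$
$X = -5$ ($X = -4 - 1 = -5$)
$r = 77$ ($r = -4 + \left(-3\right)^{4} = -4 + 81 = 77$)
$I{\left(m \right)} = - \frac{m}{3}$ ($I{\left(m \right)} = - \frac{m + 0}{3} = - \frac{m}{3}$)
$r \left(-115\right) + I{\left(X 6 + M{\left(6 \right)} \right)} = 77 \left(-115\right) - \frac{\left(-5\right) 6 + 6}{3} = -8855 - \frac{-30 + 6}{3} = -8855 - -8 = -8855 + 8 = -8847$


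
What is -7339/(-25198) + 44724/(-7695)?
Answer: -356827249/64632870 ≈ -5.5208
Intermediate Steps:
-7339/(-25198) + 44724/(-7695) = -7339*(-1/25198) + 44724*(-1/7695) = 7339/25198 - 14908/2565 = -356827249/64632870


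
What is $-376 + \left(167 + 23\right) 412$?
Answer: $77904$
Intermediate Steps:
$-376 + \left(167 + 23\right) 412 = -376 + 190 \cdot 412 = -376 + 78280 = 77904$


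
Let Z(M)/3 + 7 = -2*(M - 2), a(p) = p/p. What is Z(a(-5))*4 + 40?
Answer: -20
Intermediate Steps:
a(p) = 1
Z(M) = -9 - 6*M (Z(M) = -21 + 3*(-2*(M - 2)) = -21 + 3*(-2*(-2 + M)) = -21 + 3*(4 - 2*M) = -21 + (12 - 6*M) = -9 - 6*M)
Z(a(-5))*4 + 40 = (-9 - 6*1)*4 + 40 = (-9 - 6)*4 + 40 = -15*4 + 40 = -60 + 40 = -20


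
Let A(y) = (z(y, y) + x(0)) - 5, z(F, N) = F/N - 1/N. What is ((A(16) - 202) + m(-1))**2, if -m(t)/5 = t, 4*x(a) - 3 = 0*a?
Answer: 10272025/256 ≈ 40125.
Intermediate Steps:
x(a) = 3/4 (x(a) = 3/4 + (0*a)/4 = 3/4 + (1/4)*0 = 3/4 + 0 = 3/4)
m(t) = -5*t
z(F, N) = -1/N + F/N
A(y) = -17/4 + (-1 + y)/y (A(y) = ((-1 + y)/y + 3/4) - 5 = (3/4 + (-1 + y)/y) - 5 = -17/4 + (-1 + y)/y)
((A(16) - 202) + m(-1))**2 = (((-13/4 - 1/16) - 202) - 5*(-1))**2 = (((-13/4 - 1*1/16) - 202) + 5)**2 = (((-13/4 - 1/16) - 202) + 5)**2 = ((-53/16 - 202) + 5)**2 = (-3285/16 + 5)**2 = (-3205/16)**2 = 10272025/256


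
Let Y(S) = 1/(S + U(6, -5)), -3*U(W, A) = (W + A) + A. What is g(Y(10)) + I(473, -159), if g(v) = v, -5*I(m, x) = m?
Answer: -16067/170 ≈ -94.512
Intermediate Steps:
U(W, A) = -2*A/3 - W/3 (U(W, A) = -((W + A) + A)/3 = -((A + W) + A)/3 = -(W + 2*A)/3 = -2*A/3 - W/3)
I(m, x) = -m/5
Y(S) = 1/(4/3 + S) (Y(S) = 1/(S + (-⅔*(-5) - ⅓*6)) = 1/(S + (10/3 - 2)) = 1/(S + 4/3) = 1/(4/3 + S))
g(Y(10)) + I(473, -159) = 3/(4 + 3*10) - ⅕*473 = 3/(4 + 30) - 473/5 = 3/34 - 473/5 = -16067/170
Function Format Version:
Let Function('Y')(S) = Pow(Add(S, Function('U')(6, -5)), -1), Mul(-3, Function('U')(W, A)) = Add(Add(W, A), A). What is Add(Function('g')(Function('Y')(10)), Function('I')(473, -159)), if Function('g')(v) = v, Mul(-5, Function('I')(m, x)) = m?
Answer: Rational(-16067, 170) ≈ -94.512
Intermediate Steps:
Function('U')(W, A) = Add(Mul(Rational(-2, 3), A), Mul(Rational(-1, 3), W)) (Function('U')(W, A) = Mul(Rational(-1, 3), Add(Add(W, A), A)) = Mul(Rational(-1, 3), Add(Add(A, W), A)) = Mul(Rational(-1, 3), Add(W, Mul(2, A))) = Add(Mul(Rational(-2, 3), A), Mul(Rational(-1, 3), W)))
Function('I')(m, x) = Mul(Rational(-1, 5), m)
Function('Y')(S) = Pow(Add(Rational(4, 3), S), -1) (Function('Y')(S) = Pow(Add(S, Add(Mul(Rational(-2, 3), -5), Mul(Rational(-1, 3), 6))), -1) = Pow(Add(S, Add(Rational(10, 3), -2)), -1) = Pow(Add(S, Rational(4, 3)), -1) = Pow(Add(Rational(4, 3), S), -1))
Add(Function('g')(Function('Y')(10)), Function('I')(473, -159)) = Add(Mul(3, Pow(Add(4, Mul(3, 10)), -1)), Mul(Rational(-1, 5), 473)) = Add(Mul(3, Pow(Add(4, 30), -1)), Rational(-473, 5)) = Add(Mul(3, Pow(34, -1)), Rational(-473, 5)) = Add(Mul(3, Rational(1, 34)), Rational(-473, 5)) = Add(Rational(3, 34), Rational(-473, 5)) = Rational(-16067, 170)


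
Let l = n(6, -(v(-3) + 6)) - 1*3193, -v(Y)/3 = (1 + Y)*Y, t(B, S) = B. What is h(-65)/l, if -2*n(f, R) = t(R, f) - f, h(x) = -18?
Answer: 9/1598 ≈ 0.0056320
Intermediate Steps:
v(Y) = -3*Y*(1 + Y) (v(Y) = -3*(1 + Y)*Y = -3*Y*(1 + Y))
n(f, R) = f/2 - R/2 (n(f, R) = -(R - f)/2 = f/2 - R/2)
l = -3196 (l = ((1/2)*6 - (-1)*(-3*(-3)*(1 - 3) + 6)/2) - 1*3193 = (3 - (-1)*(-3*(-3)*(-2) + 6)/2) - 3193 = (3 - (-1)*(-18 + 6)/2) - 3193 = (3 - (-1)*(-12)/2) - 3193 = (3 - 1/2*12) - 3193 = (3 - 6) - 3193 = -3 - 3193 = -3196)
h(-65)/l = -18/(-3196) = -18*(-1/3196) = 9/1598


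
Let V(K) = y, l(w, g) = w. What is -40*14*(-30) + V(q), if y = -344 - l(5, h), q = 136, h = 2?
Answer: 16451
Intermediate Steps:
y = -349 (y = -344 - 1*5 = -344 - 5 = -349)
V(K) = -349
-40*14*(-30) + V(q) = -40*14*(-30) - 349 = -560*(-30) - 349 = 16800 - 349 = 16451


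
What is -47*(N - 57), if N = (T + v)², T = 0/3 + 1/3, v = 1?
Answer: 23359/9 ≈ 2595.4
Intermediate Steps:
T = ⅓ (T = 0*(⅓) + 1*(⅓) = 0 + ⅓ = ⅓ ≈ 0.33333)
N = 16/9 (N = (⅓ + 1)² = (4/3)² = 16/9 ≈ 1.7778)
-47*(N - 57) = -47*(16/9 - 57) = -47*(-497/9) = 23359/9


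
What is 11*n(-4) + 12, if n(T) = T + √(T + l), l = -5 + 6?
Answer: -32 + 11*I*√3 ≈ -32.0 + 19.053*I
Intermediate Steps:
l = 1
n(T) = T + √(1 + T) (n(T) = T + √(T + 1) = T + √(1 + T))
11*n(-4) + 12 = 11*(-4 + √(1 - 4)) + 12 = 11*(-4 + √(-3)) + 12 = 11*(-4 + I*√3) + 12 = (-44 + 11*I*√3) + 12 = -32 + 11*I*√3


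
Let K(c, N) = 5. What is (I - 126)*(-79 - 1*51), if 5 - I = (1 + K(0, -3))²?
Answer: 20410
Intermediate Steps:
I = -31 (I = 5 - (1 + 5)² = 5 - 1*6² = 5 - 1*36 = 5 - 36 = -31)
(I - 126)*(-79 - 1*51) = (-31 - 126)*(-79 - 1*51) = -157*(-79 - 51) = -157*(-130) = 20410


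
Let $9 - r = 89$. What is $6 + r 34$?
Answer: $-2714$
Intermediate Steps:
$r = -80$ ($r = 9 - 89 = -80$)
$6 + r 34 = 6 - 2720 = -2714$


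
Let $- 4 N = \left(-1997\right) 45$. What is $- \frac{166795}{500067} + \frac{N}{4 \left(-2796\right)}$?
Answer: $- \frac{17466754025}{7456999104} \approx -2.3423$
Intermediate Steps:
$N = \frac{89865}{4}$ ($N = - \frac{\left(-1997\right) 45}{4} = \left(- \frac{1}{4}\right) \left(-89865\right) = \frac{89865}{4} \approx 22466.0$)
$- \frac{166795}{500067} + \frac{N}{4 \left(-2796\right)} = - \frac{166795}{500067} + \frac{89865}{4 \cdot 4 \left(-2796\right)} = \left(-166795\right) \frac{1}{500067} + \frac{89865}{4 \left(-11184\right)} = - \frac{166795}{500067} + \frac{89865}{4} \left(- \frac{1}{11184}\right) = - \frac{166795}{500067} - \frac{29955}{14912} = - \frac{17466754025}{7456999104}$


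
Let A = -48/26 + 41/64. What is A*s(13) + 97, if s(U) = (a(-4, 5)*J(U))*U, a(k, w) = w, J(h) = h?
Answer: -58987/64 ≈ -921.67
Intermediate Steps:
A = -1003/832 (A = -48*1/26 + 41*(1/64) = -24/13 + 41/64 = -1003/832 ≈ -1.2055)
s(U) = 5*U² (s(U) = (5*U)*U = 5*U²)
A*s(13) + 97 = -5015*13²/832 + 97 = -5015*169/832 + 97 = -1003/832*845 + 97 = -65195/64 + 97 = -58987/64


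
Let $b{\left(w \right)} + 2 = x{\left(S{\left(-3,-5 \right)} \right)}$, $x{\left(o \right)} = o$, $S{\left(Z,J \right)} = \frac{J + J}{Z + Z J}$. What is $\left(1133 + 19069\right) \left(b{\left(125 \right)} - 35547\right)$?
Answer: $-718177733$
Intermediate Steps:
$S{\left(Z,J \right)} = \frac{2 J}{Z + J Z}$
$b{\left(w \right)} = - \frac{17}{6}$ ($b{\left(w \right)} = -2 + 2 \left(-5\right) \frac{1}{-3} \frac{1}{1 - 5} = -2 + 2 \left(-5\right) \left(- \frac{1}{3}\right) \frac{1}{-4} = -2 + 2 \left(-5\right) \left(- \frac{1}{3}\right) \left(- \frac{1}{4}\right) = -2 - \frac{5}{6} = - \frac{17}{6}$)
$\left(1133 + 19069\right) \left(b{\left(125 \right)} - 35547\right) = \left(1133 + 19069\right) \left(- \frac{17}{6} - 35547\right) = 20202 \left(- \frac{213299}{6}\right) = -718177733$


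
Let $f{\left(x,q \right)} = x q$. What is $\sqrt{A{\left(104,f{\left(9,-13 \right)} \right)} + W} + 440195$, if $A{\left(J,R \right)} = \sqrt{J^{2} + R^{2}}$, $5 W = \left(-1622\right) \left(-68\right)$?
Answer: $440195 + \frac{\sqrt{551480 + 325 \sqrt{145}}}{5} \approx 4.4034 \cdot 10^{5}$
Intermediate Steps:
$W = \frac{110296}{5}$ ($W = \frac{\left(-1622\right) \left(-68\right)}{5} = \frac{1}{5} \cdot 110296 = \frac{110296}{5} \approx 22059.0$)
$f{\left(x,q \right)} = q x$
$\sqrt{A{\left(104,f{\left(9,-13 \right)} \right)} + W} + 440195 = \sqrt{\sqrt{104^{2} + \left(\left(-13\right) 9\right)^{2}} + \frac{110296}{5}} + 440195 = \sqrt{\sqrt{10816 + \left(-117\right)^{2}} + \frac{110296}{5}} + 440195 = \sqrt{\sqrt{10816 + 13689} + \frac{110296}{5}} + 440195 = \sqrt{\sqrt{24505} + \frac{110296}{5}} + 440195 = \sqrt{13 \sqrt{145} + \frac{110296}{5}} + 440195 = \sqrt{\frac{110296}{5} + 13 \sqrt{145}} + 440195 = 440195 + \sqrt{\frac{110296}{5} + 13 \sqrt{145}}$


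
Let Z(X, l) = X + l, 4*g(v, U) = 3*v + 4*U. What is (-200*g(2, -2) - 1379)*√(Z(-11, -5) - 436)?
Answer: -2558*I*√113 ≈ -27192.0*I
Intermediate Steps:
g(v, U) = U + 3*v/4 (g(v, U) = (3*v + 4*U)/4 = U + 3*v/4)
(-200*g(2, -2) - 1379)*√(Z(-11, -5) - 436) = (-200*(-2 + (¾)*2) - 1379)*√((-11 - 5) - 436) = (-200*(-2 + 3/2) - 1379)*√(-16 - 436) = (-200*(-½) - 1379)*√(-452) = (100 - 1379)*(2*I*√113) = -2558*I*√113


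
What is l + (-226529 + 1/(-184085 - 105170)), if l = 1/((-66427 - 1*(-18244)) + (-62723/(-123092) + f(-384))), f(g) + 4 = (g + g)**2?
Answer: -4368609675936768855532/19284990777806385 ≈ -2.2653e+5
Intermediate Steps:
f(g) = -4 + 4*g**2 (f(g) = -4 + (g + g)**2 = -4 + (2*g)**2 = -4 + 4*g**2)
l = 123092/66671244327 (l = 1/((-66427 - 1*(-18244)) + (-62723/(-123092) + (-4 + 4*(-384)**2))) = 1/((-66427 + 18244) + (-62723*(-1/123092) + (-4 + 4*147456))) = 1/(-48183 + (62723/123092 + (-4 + 589824))) = 1/(-48183 + (62723/123092 + 589820)) = 1/(-48183 + 72602186163/123092) = 1/(66671244327/123092) = 123092/66671244327 ≈ 1.8463e-6)
l + (-226529 + 1/(-184085 - 105170)) = 123092/66671244327 + (-226529 + 1/(-184085 - 105170)) = 123092/66671244327 + (-226529 + 1/(-289255)) = 123092/66671244327 + (-226529 - 1/289255) = 123092/66671244327 - 65524645896/289255 = -4368609675936768855532/19284990777806385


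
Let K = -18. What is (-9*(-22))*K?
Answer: -3564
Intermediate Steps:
(-9*(-22))*K = -9*(-22)*(-18) = 198*(-18) = -3564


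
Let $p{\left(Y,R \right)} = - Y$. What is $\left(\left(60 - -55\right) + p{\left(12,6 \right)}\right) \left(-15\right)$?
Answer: $-1545$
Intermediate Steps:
$\left(\left(60 - -55\right) + p{\left(12,6 \right)}\right) \left(-15\right) = \left(\left(60 - -55\right) - 12\right) \left(-15\right) = \left(\left(60 + 55\right) - 12\right) \left(-15\right) = \left(115 - 12\right) \left(-15\right) = 103 \left(-15\right) = -1545$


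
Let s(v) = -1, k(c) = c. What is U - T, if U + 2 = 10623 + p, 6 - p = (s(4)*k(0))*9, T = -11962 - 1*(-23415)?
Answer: -826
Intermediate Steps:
T = 11453 (T = -11962 + 23415 = 11453)
p = 6 (p = 6 - (-1*0)*9 = 6 - 0*9 = 6 - 1*0 = 6 + 0 = 6)
U = 10627 (U = -2 + (10623 + 6) = -2 + 10629 = 10627)
U - T = 10627 - 1*11453 = 10627 - 11453 = -826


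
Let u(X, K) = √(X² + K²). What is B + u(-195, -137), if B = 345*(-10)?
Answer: -3450 + √56794 ≈ -3211.7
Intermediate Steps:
B = -3450
u(X, K) = √(K² + X²)
B + u(-195, -137) = -3450 + √((-137)² + (-195)²) = -3450 + √(18769 + 38025) = -3450 + √56794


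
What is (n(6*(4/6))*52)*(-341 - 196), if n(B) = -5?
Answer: 139620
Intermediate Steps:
(n(6*(4/6))*52)*(-341 - 196) = (-5*52)*(-341 - 196) = -260*(-537) = 139620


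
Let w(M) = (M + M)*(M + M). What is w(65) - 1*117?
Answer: 16783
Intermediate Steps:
w(M) = 4*M² (w(M) = (2*M)*(2*M) = 4*M²)
w(65) - 1*117 = 4*65² - 1*117 = 4*4225 - 117 = 16900 - 117 = 16783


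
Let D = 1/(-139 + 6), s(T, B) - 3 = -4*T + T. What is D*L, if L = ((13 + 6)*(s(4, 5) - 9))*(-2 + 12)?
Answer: 180/7 ≈ 25.714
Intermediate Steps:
s(T, B) = 3 - 3*T (s(T, B) = 3 + (-4*T + T) = 3 - 3*T)
D = -1/133 (D = 1/(-133) = -1/133 ≈ -0.0075188)
L = -3420 (L = ((13 + 6)*((3 - 3*4) - 9))*(-2 + 12) = (19*((3 - 12) - 9))*10 = (19*(-9 - 9))*10 = (19*(-18))*10 = -342*10 = -3420)
D*L = -1/133*(-3420) = 180/7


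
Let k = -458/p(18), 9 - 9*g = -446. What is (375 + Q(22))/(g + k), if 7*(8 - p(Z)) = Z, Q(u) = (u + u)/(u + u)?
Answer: -32148/2891 ≈ -11.120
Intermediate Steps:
Q(u) = 1 (Q(u) = (2*u)/((2*u)) = (2*u)*(1/(2*u)) = 1)
p(Z) = 8 - Z/7
g = 455/9 (g = 1 - ⅑*(-446) = 1 + 446/9 = 455/9 ≈ 50.556)
k = -1603/19 (k = -458/(8 - ⅐*18) = -458/(8 - 18/7) = -458/38/7 = -458*7/38 = -1603/19 ≈ -84.368)
(375 + Q(22))/(g + k) = (375 + 1)/(455/9 - 1603/19) = 376/(-5782/171) = 376*(-171/5782) = -32148/2891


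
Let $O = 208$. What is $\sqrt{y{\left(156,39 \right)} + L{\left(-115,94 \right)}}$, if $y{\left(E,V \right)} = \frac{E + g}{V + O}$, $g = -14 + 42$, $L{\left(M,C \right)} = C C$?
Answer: $\frac{2 \sqrt{134780243}}{247} \approx 94.004$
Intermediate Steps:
$L{\left(M,C \right)} = C^{2}$
$g = 28$
$y{\left(E,V \right)} = \frac{28 + E}{208 + V}$ ($y{\left(E,V \right)} = \frac{E + 28}{V + 208} = \frac{28 + E}{208 + V}$)
$\sqrt{y{\left(156,39 \right)} + L{\left(-115,94 \right)}} = \sqrt{\frac{28 + 156}{208 + 39} + 94^{2}} = \sqrt{\frac{1}{247} \cdot 184 + 8836} = \sqrt{\frac{184}{247} + 8836} = \sqrt{\frac{2182676}{247}} = \frac{2 \sqrt{134780243}}{247}$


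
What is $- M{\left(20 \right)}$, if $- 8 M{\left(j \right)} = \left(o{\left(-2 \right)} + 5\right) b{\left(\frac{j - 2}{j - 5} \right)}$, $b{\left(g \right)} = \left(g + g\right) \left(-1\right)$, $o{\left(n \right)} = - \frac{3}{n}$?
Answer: $- \frac{39}{20} \approx -1.95$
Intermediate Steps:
$b{\left(g \right)} = - 2 g$ ($b{\left(g \right)} = 2 g \left(-1\right) = - 2 g$)
$M{\left(j \right)} = \frac{13 \left(-2 + j\right)}{8 \left(-5 + j\right)}$ ($M{\left(j \right)} = - \frac{\left(- \frac{3}{-2} + 5\right) \left(- 2 \frac{j - 2}{j - 5}\right)}{8} = - \frac{\left(\left(-3\right) \left(- \frac{1}{2}\right) + 5\right) \left(- 2 \frac{-2 + j}{-5 + j}\right)}{8} = - \frac{\left(\frac{3}{2} + 5\right) \left(- 2 \frac{-2 + j}{-5 + j}\right)}{8} = - \frac{\frac{13}{2} \left(- \frac{2 \left(-2 + j\right)}{-5 + j}\right)}{8} = - \frac{\left(-13\right) \frac{1}{-5 + j} \left(-2 + j\right)}{8} = \frac{13 \left(-2 + j\right)}{8 \left(-5 + j\right)}$)
$- M{\left(20 \right)} = - \frac{13 \left(-2 + 20\right)}{8 \left(-5 + 20\right)} = - \frac{13 \cdot 18}{8 \cdot 15} = \left(-1\right) \frac{39}{20} = - \frac{39}{20}$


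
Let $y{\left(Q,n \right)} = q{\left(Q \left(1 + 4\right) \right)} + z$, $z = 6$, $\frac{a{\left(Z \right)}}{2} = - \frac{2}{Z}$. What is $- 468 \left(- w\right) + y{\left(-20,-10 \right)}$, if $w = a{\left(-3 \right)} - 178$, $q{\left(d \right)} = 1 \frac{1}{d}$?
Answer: $- \frac{8267401}{100} \approx -82674.0$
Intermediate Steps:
$q{\left(d \right)} = \frac{1}{d}$
$a{\left(Z \right)} = - \frac{4}{Z}$ ($a{\left(Z \right)} = 2 \left(- \frac{2}{Z}\right) = - \frac{4}{Z}$)
$w = - \frac{530}{3}$ ($w = - \frac{4}{-3} - 178 = \left(-4\right) \left(- \frac{1}{3}\right) - 178 = \frac{4}{3} - 178 = - \frac{530}{3} \approx -176.67$)
$y{\left(Q,n \right)} = 6 + \frac{1}{5 Q}$ ($y{\left(Q,n \right)} = \frac{1}{Q \left(1 + 4\right)} + 6 = \frac{1}{Q 5} + 6 = \frac{1}{5 Q} + 6 = 6 + \frac{1}{5 Q}$)
$- 468 \left(- w\right) + y{\left(-20,-10 \right)} = - 468 \left(\left(-1\right) \left(- \frac{530}{3}\right)\right) + \left(6 + \frac{1}{5 \left(-20\right)}\right) = \left(-468\right) \frac{530}{3} + \left(6 + \frac{1}{5} \left(- \frac{1}{20}\right)\right) = -82680 + \left(6 - \frac{1}{100}\right) = -82680 + \frac{599}{100} = - \frac{8267401}{100}$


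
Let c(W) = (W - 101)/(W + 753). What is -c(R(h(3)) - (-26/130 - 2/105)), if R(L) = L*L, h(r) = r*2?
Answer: 3401/41434 ≈ 0.082082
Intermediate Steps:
h(r) = 2*r
R(L) = L**2
c(W) = (-101 + W)/(753 + W)
-c(R(h(3)) - (-26/130 - 2/105)) = -(-101 + ((2*3)**2 - (-26/130 - 2/105)))/(753 + ((2*3)**2 - (-26/130 - 2/105))) = -(-101 + (6**2 - (-26*1/130 - 2*1/105)))/(753 + (6**2 - (-26*1/130 - 2*1/105))) = -(-101 + (36 - (-1/5 - 2/105)))/(753 + (36 - (-1/5 - 2/105))) = -(-101 + (36 - 1*(-23/105)))/(753 + (36 - 1*(-23/105))) = -(-101 + (36 + 23/105))/(753 + (36 + 23/105)) = -(-101 + 3803/105)/(753 + 3803/105) = -(-6802)/(82868/105*105) = -105*(-6802)/(82868*105) = -1*(-3401/41434) = 3401/41434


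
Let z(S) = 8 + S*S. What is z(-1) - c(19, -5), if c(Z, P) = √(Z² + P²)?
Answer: 9 - √386 ≈ -10.647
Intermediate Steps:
c(Z, P) = √(P² + Z²)
z(S) = 8 + S²
z(-1) - c(19, -5) = (8 + (-1)²) - √((-5)² + 19²) = (8 + 1) - √(25 + 361) = 9 - √386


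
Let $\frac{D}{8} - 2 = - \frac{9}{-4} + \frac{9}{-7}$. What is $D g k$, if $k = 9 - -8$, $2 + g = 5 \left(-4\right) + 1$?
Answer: $-8466$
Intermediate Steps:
$g = -21$ ($g = -2 + \left(5 \left(-4\right) + 1\right) = -2 + \left(-20 + 1\right) = -2 - 19 = -21$)
$D = \frac{166}{7}$ ($D = 16 + 8 \left(- \frac{9}{-4} + \frac{9}{-7}\right) = 16 + 8 \left(\left(-9\right) \left(- \frac{1}{4}\right) + 9 \left(- \frac{1}{7}\right)\right) = 16 + 8 \left(\frac{9}{4} - \frac{9}{7}\right) = 16 + 8 \cdot \frac{27}{28} = 16 + \frac{54}{7} = \frac{166}{7} \approx 23.714$)
$k = 17$ ($k = 9 + 8 = 17$)
$D g k = \frac{166}{7} \left(-21\right) 17 = \left(-498\right) 17 = -8466$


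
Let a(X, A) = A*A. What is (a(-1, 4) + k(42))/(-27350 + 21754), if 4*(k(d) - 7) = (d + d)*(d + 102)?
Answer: -3047/5596 ≈ -0.54450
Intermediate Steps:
a(X, A) = A²
k(d) = 7 + d*(102 + d)/2 (k(d) = 7 + ((d + d)*(d + 102))/4 = 7 + ((2*d)*(102 + d))/4 = 7 + (2*d*(102 + d))/4 = 7 + d*(102 + d)/2)
(a(-1, 4) + k(42))/(-27350 + 21754) = (4² + (7 + (½)*42² + 51*42))/(-27350 + 21754) = (16 + (7 + (½)*1764 + 2142))/(-5596) = (16 + (7 + 882 + 2142))*(-1/5596) = (16 + 3031)*(-1/5596) = 3047*(-1/5596) = -3047/5596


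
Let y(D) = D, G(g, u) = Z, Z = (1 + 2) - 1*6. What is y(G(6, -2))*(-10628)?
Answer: 31884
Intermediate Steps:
Z = -3 (Z = 3 - 6 = -3)
G(g, u) = -3
y(G(6, -2))*(-10628) = -3*(-10628) = 31884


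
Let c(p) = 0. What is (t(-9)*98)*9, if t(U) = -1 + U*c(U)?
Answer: -882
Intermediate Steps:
t(U) = -1 (t(U) = -1 + U*0 = -1 + 0 = -1)
(t(-9)*98)*9 = -1*98*9 = -98*9 = -882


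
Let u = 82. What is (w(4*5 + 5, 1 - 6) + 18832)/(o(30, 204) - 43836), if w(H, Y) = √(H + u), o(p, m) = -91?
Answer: -18832/43927 - √107/43927 ≈ -0.42895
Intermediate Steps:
w(H, Y) = √(82 + H) (w(H, Y) = √(H + 82) = √(82 + H))
(w(4*5 + 5, 1 - 6) + 18832)/(o(30, 204) - 43836) = (√(82 + (4*5 + 5)) + 18832)/(-91 - 43836) = (√(82 + (20 + 5)) + 18832)/(-43927) = (√(82 + 25) + 18832)*(-1/43927) = (√107 + 18832)*(-1/43927) = (18832 + √107)*(-1/43927) = -18832/43927 - √107/43927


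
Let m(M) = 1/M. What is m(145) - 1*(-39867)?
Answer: 5780716/145 ≈ 39867.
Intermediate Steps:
m(145) - 1*(-39867) = 1/145 - 1*(-39867) = 1/145 + 39867 = 5780716/145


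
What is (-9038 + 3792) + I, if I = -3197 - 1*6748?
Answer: -15191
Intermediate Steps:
I = -9945 (I = -3197 - 6748 = -9945)
(-9038 + 3792) + I = (-9038 + 3792) - 9945 = -5246 - 9945 = -15191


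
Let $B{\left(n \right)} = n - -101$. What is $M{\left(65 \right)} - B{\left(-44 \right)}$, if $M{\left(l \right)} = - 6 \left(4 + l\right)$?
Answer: $-471$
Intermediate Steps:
$M{\left(l \right)} = -24 - 6 l$
$B{\left(n \right)} = 101 + n$ ($B{\left(n \right)} = n + 101 = 101 + n$)
$M{\left(65 \right)} - B{\left(-44 \right)} = \left(-24 - 390\right) - \left(101 - 44\right) = \left(-24 - 390\right) - 57 = -414 - 57 = -471$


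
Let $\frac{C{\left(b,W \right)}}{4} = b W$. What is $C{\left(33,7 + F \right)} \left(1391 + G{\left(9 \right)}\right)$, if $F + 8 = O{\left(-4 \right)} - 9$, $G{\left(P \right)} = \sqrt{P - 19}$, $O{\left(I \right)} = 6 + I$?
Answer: $-1468896 - 1056 i \sqrt{10} \approx -1.4689 \cdot 10^{6} - 3339.4 i$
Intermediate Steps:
$G{\left(P \right)} = \sqrt{-19 + P}$
$F = -15$ ($F = -8 + \left(\left(6 - 4\right) - 9\right) = -8 + \left(2 - 9\right) = -8 - 7 = -15$)
$C{\left(b,W \right)} = 4 W b$ ($C{\left(b,W \right)} = 4 b W = 4 W b$)
$C{\left(33,7 + F \right)} \left(1391 + G{\left(9 \right)}\right) = 4 \left(7 - 15\right) 33 \left(1391 + \sqrt{-19 + 9}\right) = 4 \left(-8\right) 33 \left(1391 + \sqrt{-10}\right) = - 1056 \left(1391 + i \sqrt{10}\right) = -1468896 - 1056 i \sqrt{10}$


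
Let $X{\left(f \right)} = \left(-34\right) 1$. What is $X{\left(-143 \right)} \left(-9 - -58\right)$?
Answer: $-1666$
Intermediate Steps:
$X{\left(f \right)} = -34$
$X{\left(-143 \right)} \left(-9 - -58\right) = - 34 \left(-9 - -58\right) = - 34 \left(-9 + 58\right) = \left(-34\right) 49 = -1666$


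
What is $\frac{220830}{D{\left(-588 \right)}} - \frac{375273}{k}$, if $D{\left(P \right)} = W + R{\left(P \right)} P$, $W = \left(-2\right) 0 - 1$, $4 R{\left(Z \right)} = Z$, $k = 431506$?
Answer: $\frac{12570549645}{7459444222} \approx 1.6852$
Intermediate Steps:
$R{\left(Z \right)} = \frac{Z}{4}$
$W = -1$ ($W = 0 - 1 = -1$)
$D{\left(P \right)} = -1 + \frac{P^{2}}{4}$ ($D{\left(P \right)} = -1 + \frac{P}{4} P = -1 + \frac{P^{2}}{4}$)
$\frac{220830}{D{\left(-588 \right)}} - \frac{375273}{k} = \frac{220830}{-1 + \frac{\left(-588\right)^{2}}{4}} - \frac{375273}{431506} = \frac{220830}{-1 + \frac{1}{4} \cdot 345744} - \frac{375273}{431506} = \frac{220830}{-1 + 86436} - \frac{375273}{431506} = \frac{220830}{86435} - \frac{375273}{431506} = 220830 \cdot \frac{1}{86435} - \frac{375273}{431506} = \frac{44166}{17287} - \frac{375273}{431506} = \frac{12570549645}{7459444222}$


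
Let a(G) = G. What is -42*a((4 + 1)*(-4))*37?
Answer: 31080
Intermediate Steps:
-42*a((4 + 1)*(-4))*37 = -42*(4 + 1)*(-4)*37 = -210*(-4)*37 = -42*(-20)*37 = 840*37 = 31080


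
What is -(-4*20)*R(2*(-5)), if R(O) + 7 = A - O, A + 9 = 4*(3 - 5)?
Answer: -1120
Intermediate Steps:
A = -17 (A = -9 + 4*(3 - 5) = -9 + 4*(-2) = -9 - 8 = -17)
R(O) = -24 - O (R(O) = -7 + (-17 - O) = -24 - O)
-(-4*20)*R(2*(-5)) = -(-4*20)*(-24 - 2*(-5)) = -(-80)*(-24 - 1*(-10)) = -(-80)*(-24 + 10) = -(-80)*(-14) = -1*1120 = -1120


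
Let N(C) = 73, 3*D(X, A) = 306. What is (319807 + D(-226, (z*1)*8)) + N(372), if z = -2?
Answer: 319982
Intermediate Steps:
D(X, A) = 102 (D(X, A) = (1/3)*306 = 102)
(319807 + D(-226, (z*1)*8)) + N(372) = (319807 + 102) + 73 = 319909 + 73 = 319982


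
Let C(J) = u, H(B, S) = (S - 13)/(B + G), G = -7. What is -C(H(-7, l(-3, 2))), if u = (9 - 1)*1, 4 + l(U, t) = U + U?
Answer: -8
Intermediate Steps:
l(U, t) = -4 + 2*U (l(U, t) = -4 + (U + U) = -4 + 2*U)
H(B, S) = (-13 + S)/(-7 + B) (H(B, S) = (S - 13)/(B - 7) = (-13 + S)/(-7 + B))
u = 8 (u = 8*1 = 8)
C(J) = 8
-C(H(-7, l(-3, 2))) = -1*8 = -8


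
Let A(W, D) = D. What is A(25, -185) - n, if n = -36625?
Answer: 36440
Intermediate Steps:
A(25, -185) - n = -185 - 1*(-36625) = -185 + 36625 = 36440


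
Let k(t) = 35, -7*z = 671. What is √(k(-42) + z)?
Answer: I*√2982/7 ≈ 7.8011*I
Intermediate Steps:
z = -671/7 (z = -⅐*671 = -671/7 ≈ -95.857)
√(k(-42) + z) = √(35 - 671/7) = √(-426/7) = I*√2982/7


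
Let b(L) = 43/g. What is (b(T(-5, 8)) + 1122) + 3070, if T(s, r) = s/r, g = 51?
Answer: 213835/51 ≈ 4192.8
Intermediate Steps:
b(L) = 43/51
(b(T(-5, 8)) + 1122) + 3070 = (43/51 + 1122) + 3070 = 57265/51 + 3070 = 213835/51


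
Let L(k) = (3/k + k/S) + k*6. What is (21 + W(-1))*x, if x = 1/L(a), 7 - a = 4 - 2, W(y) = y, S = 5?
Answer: 50/79 ≈ 0.63291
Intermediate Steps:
a = 5 (a = 7 - (4 - 2) = 7 - 1*2 = 7 - 2 = 5)
L(k) = 3/k + 31*k/5 (L(k) = (3/k + k/5) + k*6 = (3/k + k*(⅕)) + 6*k = (3/k + k/5) + 6*k = 3/k + 31*k/5)
x = 5/158 (x = 1/(3/5 + (31/5)*5) = 1/(3*(⅕) + 31) = 1/(⅗ + 31) = 1/(158/5) = 5/158 ≈ 0.031646)
(21 + W(-1))*x = (21 - 1)*(5/158) = 20*(5/158) = 50/79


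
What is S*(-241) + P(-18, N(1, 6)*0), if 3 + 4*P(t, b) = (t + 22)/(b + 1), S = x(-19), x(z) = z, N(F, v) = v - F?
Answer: 18317/4 ≈ 4579.3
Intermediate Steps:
S = -19
P(t, b) = -¾ + (22 + t)/(4*(1 + b)) (P(t, b) = -¾ + ((t + 22)/(b + 1))/4 = -¾ + ((22 + t)/(1 + b))/4 = -¾ + (22 + t)/(4*(1 + b)))
S*(-241) + P(-18, N(1, 6)*0) = -19*(-241) + (19 - 18 - 3*(6 - 1*1)*0)/(4*(1 + (6 - 1*1)*0)) = 4579 + (19 - 18 - 3*(6 - 1)*0)/(4*(1 + (6 - 1)*0)) = 4579 + (19 - 18 - 15*0)/(4*(1 + 5*0)) = 4579 + (19 - 18 - 3*0)/(4*(1 + 0)) = 4579 + (¼)*(19 - 18 + 0)/1 = 4579 + (¼)*1*1 = 4579 + ¼ = 18317/4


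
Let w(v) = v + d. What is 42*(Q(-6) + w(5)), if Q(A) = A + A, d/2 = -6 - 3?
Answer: -1050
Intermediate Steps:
d = -18 (d = 2*(-6 - 3) = 2*(-9) = -18)
w(v) = -18 + v (w(v) = v - 18 = -18 + v)
Q(A) = 2*A
42*(Q(-6) + w(5)) = 42*(2*(-6) + (-18 + 5)) = 42*(-12 - 13) = 42*(-25) = -1050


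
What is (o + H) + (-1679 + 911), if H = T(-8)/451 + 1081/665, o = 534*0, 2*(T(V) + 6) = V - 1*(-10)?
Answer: -229850514/299915 ≈ -766.39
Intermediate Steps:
T(V) = -1 + V/2 (T(V) = -6 + (V - 1*(-10))/2 = -6 + (V + 10)/2 = -6 + (10 + V)/2 = -6 + (5 + V/2) = -1 + V/2)
o = 0
H = 484206/299915 (H = (-1 + (1/2)*(-8))/451 + 1081/665 = (-1 - 4)*(1/451) + 1081*(1/665) = -5*1/451 + 1081/665 = -5/451 + 1081/665 = 484206/299915 ≈ 1.6145)
(o + H) + (-1679 + 911) = (0 + 484206/299915) + (-1679 + 911) = 484206/299915 - 768 = -229850514/299915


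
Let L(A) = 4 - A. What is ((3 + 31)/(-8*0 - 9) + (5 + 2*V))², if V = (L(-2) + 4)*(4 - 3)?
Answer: 36481/81 ≈ 450.38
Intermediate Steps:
V = 10 (V = ((4 - 1*(-2)) + 4)*(4 - 3) = ((4 + 2) + 4)*1 = (6 + 4)*1 = 10*1 = 10)
((3 + 31)/(-8*0 - 9) + (5 + 2*V))² = ((3 + 31)/(-8*0 - 9) + (5 + 2*10))² = (34/(0 - 9) + (5 + 20))² = (34/(-9) + 25)² = (34*(-⅑) + 25)² = (-34/9 + 25)² = (191/9)² = 36481/81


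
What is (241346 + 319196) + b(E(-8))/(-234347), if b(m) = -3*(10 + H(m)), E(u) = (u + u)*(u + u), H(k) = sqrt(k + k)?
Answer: 131361336104/234347 + 48*sqrt(2)/234347 ≈ 5.6054e+5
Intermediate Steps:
H(k) = sqrt(2)*sqrt(k) (H(k) = sqrt(2*k) = sqrt(2)*sqrt(k))
E(u) = 4*u**2 (E(u) = (2*u)*(2*u) = 4*u**2)
b(m) = -30 - 3*sqrt(2)*sqrt(m) (b(m) = -3*(10 + sqrt(2)*sqrt(m)) = -30 - 3*sqrt(2)*sqrt(m))
(241346 + 319196) + b(E(-8))/(-234347) = (241346 + 319196) + (-30 - 3*sqrt(2)*sqrt(4*(-8)**2))/(-234347) = 560542 + (-30 - 3*sqrt(2)*sqrt(4*64))*(-1/234347) = 560542 + (-30 - 3*sqrt(2)*sqrt(256))*(-1/234347) = 560542 + (-30 - 3*sqrt(2)*16)*(-1/234347) = 560542 + (-30 - 48*sqrt(2))*(-1/234347) = 560542 + (30/234347 + 48*sqrt(2)/234347) = 131361336104/234347 + 48*sqrt(2)/234347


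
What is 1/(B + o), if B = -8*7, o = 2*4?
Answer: -1/48 ≈ -0.020833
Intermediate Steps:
o = 8
B = -56
1/(B + o) = 1/(-56 + 8) = 1/(-48) = -1/48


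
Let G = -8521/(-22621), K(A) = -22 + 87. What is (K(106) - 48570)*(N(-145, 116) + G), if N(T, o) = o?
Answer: -127692177285/22621 ≈ -5.6448e+6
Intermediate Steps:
K(A) = 65
G = 8521/22621 (G = -8521*(-1/22621) = 8521/22621 ≈ 0.37669)
(K(106) - 48570)*(N(-145, 116) + G) = (65 - 48570)*(116 + 8521/22621) = -48505*2632557/22621 = -127692177285/22621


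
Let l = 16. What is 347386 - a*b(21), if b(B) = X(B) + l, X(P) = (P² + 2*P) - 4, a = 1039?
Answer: -166919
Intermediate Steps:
X(P) = -4 + P² + 2*P
b(B) = 12 + B² + 2*B (b(B) = (-4 + B² + 2*B) + 16 = 12 + B² + 2*B)
347386 - a*b(21) = 347386 - 1039*(12 + 21² + 2*21) = 347386 - 1039*(12 + 441 + 42) = 347386 - 1039*495 = 347386 - 1*514305 = 347386 - 514305 = -166919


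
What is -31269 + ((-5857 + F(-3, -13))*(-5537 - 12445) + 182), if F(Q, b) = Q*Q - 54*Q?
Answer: 102214565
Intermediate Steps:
F(Q, b) = Q**2 - 54*Q
-31269 + ((-5857 + F(-3, -13))*(-5537 - 12445) + 182) = -31269 + ((-5857 - 3*(-54 - 3))*(-5537 - 12445) + 182) = -31269 + ((-5857 - 3*(-57))*(-17982) + 182) = -31269 + ((-5857 + 171)*(-17982) + 182) = -31269 + (-5686*(-17982) + 182) = -31269 + (102245652 + 182) = -31269 + 102245834 = 102214565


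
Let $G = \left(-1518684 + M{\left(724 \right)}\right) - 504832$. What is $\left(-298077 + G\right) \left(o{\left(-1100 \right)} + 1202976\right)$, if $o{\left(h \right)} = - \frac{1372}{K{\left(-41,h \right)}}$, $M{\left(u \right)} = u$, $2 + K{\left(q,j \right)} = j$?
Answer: $- \frac{80966625273762}{29} \approx -2.792 \cdot 10^{12}$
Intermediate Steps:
$K{\left(q,j \right)} = -2 + j$
$o{\left(h \right)} = - \frac{1372}{-2 + h}$
$G = -2022792$ ($G = \left(-1518684 + 724\right) - 504832 = -1517960 - 504832 = -2022792$)
$\left(-298077 + G\right) \left(o{\left(-1100 \right)} + 1202976\right) = \left(-298077 - 2022792\right) \left(- \frac{1372}{-2 - 1100} + 1202976\right) = - 2320869 \left(- \frac{1372}{-1102} + 1202976\right) = - 2320869 \left(\left(-1372\right) \left(- \frac{1}{1102}\right) + 1202976\right) = - 2320869 \left(\frac{686}{551} + 1202976\right) = \left(-2320869\right) \frac{662840462}{551} = - \frac{80966625273762}{29}$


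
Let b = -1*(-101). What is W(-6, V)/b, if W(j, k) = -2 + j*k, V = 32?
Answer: -194/101 ≈ -1.9208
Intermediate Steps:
b = 101
W(-6, V)/b = (-2 - 6*32)/101 = (-2 - 192)*(1/101) = -194*1/101 = -194/101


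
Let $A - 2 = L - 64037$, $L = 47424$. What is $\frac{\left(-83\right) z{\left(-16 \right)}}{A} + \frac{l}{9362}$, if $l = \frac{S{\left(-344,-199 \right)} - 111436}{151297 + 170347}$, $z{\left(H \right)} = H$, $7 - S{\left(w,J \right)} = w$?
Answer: $- \frac{4000760170919}{50019560267208} \approx -0.079984$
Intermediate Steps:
$S{\left(w,J \right)} = 7 - w$
$A = -16611$ ($A = 2 + \left(47424 - 64037\right) = 2 - 16613 = -16611$)
$l = - \frac{111085}{321644}$ ($l = \frac{\left(7 - -344\right) - 111436}{151297 + 170347} = \frac{\left(7 + 344\right) - 111436}{321644} = \left(351 - 111436\right) \frac{1}{321644} = \left(-111085\right) \frac{1}{321644} = - \frac{111085}{321644} \approx -0.34537$)
$\frac{\left(-83\right) z{\left(-16 \right)}}{A} + \frac{l}{9362} = \frac{\left(-83\right) \left(-16\right)}{-16611} - \frac{111085}{321644 \cdot 9362} = 1328 \left(- \frac{1}{16611}\right) - \frac{111085}{3011231128} = - \frac{1328}{16611} - \frac{111085}{3011231128} = - \frac{4000760170919}{50019560267208}$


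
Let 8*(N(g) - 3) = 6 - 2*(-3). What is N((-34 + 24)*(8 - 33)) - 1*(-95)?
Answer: 199/2 ≈ 99.500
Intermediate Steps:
N(g) = 9/2 (N(g) = 3 + (6 - 2*(-3))/8 = 3 + (6 + 6)/8 = 3 + (⅛)*12 = 3 + 3/2 = 9/2)
N((-34 + 24)*(8 - 33)) - 1*(-95) = 9/2 - 1*(-95) = 9/2 + 95 = 199/2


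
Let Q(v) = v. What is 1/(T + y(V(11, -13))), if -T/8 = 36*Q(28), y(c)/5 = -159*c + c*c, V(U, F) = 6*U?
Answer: -1/38754 ≈ -2.5804e-5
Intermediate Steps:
y(c) = -795*c + 5*c**2 (y(c) = 5*(-159*c + c*c) = 5*(-159*c + c**2) = 5*(c**2 - 159*c) = -795*c + 5*c**2)
T = -8064 (T = -288*28 = -8*1008 = -8064)
1/(T + y(V(11, -13))) = 1/(-8064 + 5*(6*11)*(-159 + 6*11)) = 1/(-8064 + 5*66*(-159 + 66)) = 1/(-8064 + 5*66*(-93)) = 1/(-8064 - 30690) = 1/(-38754) = -1/38754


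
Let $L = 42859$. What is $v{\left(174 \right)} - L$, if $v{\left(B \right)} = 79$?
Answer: $-42780$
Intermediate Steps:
$v{\left(174 \right)} - L = 79 - 42859 = -42780$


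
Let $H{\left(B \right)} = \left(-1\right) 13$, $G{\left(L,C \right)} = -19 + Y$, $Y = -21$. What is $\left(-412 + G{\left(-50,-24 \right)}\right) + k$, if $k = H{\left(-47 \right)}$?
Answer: $-465$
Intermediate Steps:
$G{\left(L,C \right)} = -40$ ($G{\left(L,C \right)} = -19 - 21 = -40$)
$H{\left(B \right)} = -13$
$k = -13$
$\left(-412 + G{\left(-50,-24 \right)}\right) + k = \left(-412 - 40\right) - 13 = -452 - 13 = -465$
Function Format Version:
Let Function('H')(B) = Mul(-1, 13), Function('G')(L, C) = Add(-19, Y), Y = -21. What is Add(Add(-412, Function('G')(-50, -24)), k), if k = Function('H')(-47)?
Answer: -465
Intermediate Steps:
Function('G')(L, C) = -40 (Function('G')(L, C) = Add(-19, -21) = -40)
Function('H')(B) = -13
k = -13
Add(Add(-412, Function('G')(-50, -24)), k) = Add(Add(-412, -40), -13) = Add(-452, -13) = -465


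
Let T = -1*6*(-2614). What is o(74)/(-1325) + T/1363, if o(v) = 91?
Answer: 20657267/1805975 ≈ 11.438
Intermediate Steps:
T = 15684 (T = -6*(-2614) = 15684)
o(74)/(-1325) + T/1363 = 91/(-1325) + 15684/1363 = 91*(-1/1325) + 15684*(1/1363) = -91/1325 + 15684/1363 = 20657267/1805975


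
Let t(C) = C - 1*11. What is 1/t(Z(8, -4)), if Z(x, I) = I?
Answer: -1/15 ≈ -0.066667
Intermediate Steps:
t(C) = -11 + C (t(C) = C - 11 = -11 + C)
1/t(Z(8, -4)) = 1/(-11 - 4) = 1/(-15) = -1/15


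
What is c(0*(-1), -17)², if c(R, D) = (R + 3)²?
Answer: 81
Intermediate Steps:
c(R, D) = (3 + R)²
c(0*(-1), -17)² = ((3 + 0*(-1))²)² = ((3 + 0)²)² = (3²)² = 9² = 81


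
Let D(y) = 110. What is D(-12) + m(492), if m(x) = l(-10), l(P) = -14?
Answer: 96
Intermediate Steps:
m(x) = -14
D(-12) + m(492) = 110 - 14 = 96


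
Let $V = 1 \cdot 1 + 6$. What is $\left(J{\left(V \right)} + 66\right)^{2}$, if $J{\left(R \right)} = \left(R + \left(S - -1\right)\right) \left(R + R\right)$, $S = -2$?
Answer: $22500$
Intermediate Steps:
$V = 7$ ($V = 1 + 6 = 7$)
$J{\left(R \right)} = 2 R \left(-1 + R\right)$ ($J{\left(R \right)} = \left(R - 1\right) \left(R + R\right) = \left(R + \left(-2 + 1\right)\right) 2 R = \left(R - 1\right) 2 R = \left(-1 + R\right) 2 R = 2 R \left(-1 + R\right)$)
$\left(J{\left(V \right)} + 66\right)^{2} = \left(2 \cdot 7 \left(-1 + 7\right) + 66\right)^{2} = \left(2 \cdot 7 \cdot 6 + 66\right)^{2} = \left(84 + 66\right)^{2} = 150^{2} = 22500$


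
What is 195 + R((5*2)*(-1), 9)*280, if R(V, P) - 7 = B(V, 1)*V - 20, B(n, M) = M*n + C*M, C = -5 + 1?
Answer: 35755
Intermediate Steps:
C = -4
B(n, M) = -4*M + M*n (B(n, M) = M*n - 4*M = -4*M + M*n)
R(V, P) = -13 + V*(-4 + V) (R(V, P) = 7 + ((1*(-4 + V))*V - 20) = 7 + ((-4 + V)*V - 20) = 7 + (V*(-4 + V) - 20) = 7 + (-20 + V*(-4 + V)) = -13 + V*(-4 + V))
195 + R((5*2)*(-1), 9)*280 = 195 + (-13 + ((5*2)*(-1))*(-4 + (5*2)*(-1)))*280 = 195 + (-13 + (10*(-1))*(-4 + 10*(-1)))*280 = 195 + (-13 - 10*(-4 - 10))*280 = 195 + (-13 - 10*(-14))*280 = 195 + (-13 + 140)*280 = 195 + 127*280 = 195 + 35560 = 35755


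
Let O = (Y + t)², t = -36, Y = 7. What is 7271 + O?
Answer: 8112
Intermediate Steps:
O = 841 (O = (7 - 36)² = (-29)² = 841)
7271 + O = 7271 + 841 = 8112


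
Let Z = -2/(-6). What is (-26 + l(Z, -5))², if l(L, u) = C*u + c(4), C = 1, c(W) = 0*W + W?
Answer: 729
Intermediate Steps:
c(W) = W (c(W) = 0 + W = W)
Z = ⅓ (Z = -2*(-⅙) = ⅓ ≈ 0.33333)
l(L, u) = 4 + u (l(L, u) = 1*u + 4 = u + 4 = 4 + u)
(-26 + l(Z, -5))² = (-26 + (4 - 5))² = (-26 - 1)² = (-27)² = 729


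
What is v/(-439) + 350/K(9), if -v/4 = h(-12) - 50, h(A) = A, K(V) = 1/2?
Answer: 307052/439 ≈ 699.44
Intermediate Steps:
K(V) = ½
v = 248 (v = -4*(-12 - 50) = -4*(-62) = 248)
v/(-439) + 350/K(9) = 248/(-439) + 350/(½) = 248*(-1/439) + 350*2 = -248/439 + 700 = 307052/439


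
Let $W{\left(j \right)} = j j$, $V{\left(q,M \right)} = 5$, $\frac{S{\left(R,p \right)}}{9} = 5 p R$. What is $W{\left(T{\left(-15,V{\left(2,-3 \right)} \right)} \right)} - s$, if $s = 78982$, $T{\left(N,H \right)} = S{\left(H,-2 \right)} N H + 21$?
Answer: $1140401459$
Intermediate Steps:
$S{\left(R,p \right)} = 45 R p$ ($S{\left(R,p \right)} = 9 \cdot 5 p R = 9 \cdot 5 R p = 45 R p$)
$T{\left(N,H \right)} = 21 - 90 N H^{2}$ ($T{\left(N,H \right)} = 45 H \left(-2\right) N H + 21 = - 90 H N H + 21 = - 90 N H^{2} + 21 = 21 - 90 N H^{2}$)
$W{\left(j \right)} = j^{2}$
$W{\left(T{\left(-15,V{\left(2,-3 \right)} \right)} \right)} - s = \left(21 - - 1350 \cdot 5^{2}\right)^{2} - 78982 = \left(21 - \left(-1350\right) 25\right)^{2} - 78982 = \left(21 + 33750\right)^{2} - 78982 = 33771^{2} - 78982 = 1140480441 - 78982 = 1140401459$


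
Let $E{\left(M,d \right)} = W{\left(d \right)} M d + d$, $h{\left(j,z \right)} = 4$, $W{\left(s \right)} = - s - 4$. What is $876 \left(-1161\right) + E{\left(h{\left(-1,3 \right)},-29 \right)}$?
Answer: $-1019965$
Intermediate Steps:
$W{\left(s \right)} = -4 - s$
$E{\left(M,d \right)} = d + M d \left(-4 - d\right)$ ($E{\left(M,d \right)} = \left(-4 - d\right) M d + d = M \left(-4 - d\right) d + d = M d \left(-4 - d\right) + d = d + M d \left(-4 - d\right)$)
$876 \left(-1161\right) + E{\left(h{\left(-1,3 \right)},-29 \right)} = 876 \left(-1161\right) - - 29 \left(-1 + 4 \left(4 - 29\right)\right) = -1017036 - - 29 \left(-1 + 4 \left(-25\right)\right) = -1017036 - - 29 \left(-1 - 100\right) = -1017036 - \left(-29\right) \left(-101\right) = -1017036 - 2929 = -1019965$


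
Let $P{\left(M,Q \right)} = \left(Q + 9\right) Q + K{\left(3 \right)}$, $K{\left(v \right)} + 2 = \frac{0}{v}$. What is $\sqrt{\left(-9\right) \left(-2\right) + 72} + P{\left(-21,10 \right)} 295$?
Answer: $55460 + 3 \sqrt{10} \approx 55470.0$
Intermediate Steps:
$K{\left(v \right)} = -2$ ($K{\left(v \right)} = -2 + \frac{0}{v} = -2 + 0 = -2$)
$P{\left(M,Q \right)} = -2 + Q \left(9 + Q\right)$ ($P{\left(M,Q \right)} = \left(Q + 9\right) Q - 2 = \left(9 + Q\right) Q - 2 = Q \left(9 + Q\right) - 2 = -2 + Q \left(9 + Q\right)$)
$\sqrt{\left(-9\right) \left(-2\right) + 72} + P{\left(-21,10 \right)} 295 = \sqrt{\left(-9\right) \left(-2\right) + 72} + \left(-2 + 10^{2} + 9 \cdot 10\right) 295 = \sqrt{18 + 72} + \left(-2 + 100 + 90\right) 295 = \sqrt{90} + 188 \cdot 295 = 3 \sqrt{10} + 55460 = 55460 + 3 \sqrt{10}$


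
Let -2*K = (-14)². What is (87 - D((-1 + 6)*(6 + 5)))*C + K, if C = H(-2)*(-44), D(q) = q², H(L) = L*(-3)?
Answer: 775534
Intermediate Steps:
H(L) = -3*L
C = -264 (C = -3*(-2)*(-44) = 6*(-44) = -264)
K = -98 (K = -½*(-14)² = -½*196 = -98)
(87 - D((-1 + 6)*(6 + 5)))*C + K = (87 - ((-1 + 6)*(6 + 5))²)*(-264) - 98 = (87 - (5*11)²)*(-264) - 98 = (87 - 1*55²)*(-264) - 98 = (87 - 1*3025)*(-264) - 98 = (87 - 3025)*(-264) - 98 = -2938*(-264) - 98 = 775632 - 98 = 775534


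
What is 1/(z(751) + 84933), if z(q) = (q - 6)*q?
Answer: 1/644428 ≈ 1.5518e-6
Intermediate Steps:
z(q) = q*(-6 + q) (z(q) = (-6 + q)*q = q*(-6 + q))
1/(z(751) + 84933) = 1/(751*(-6 + 751) + 84933) = 1/(751*745 + 84933) = 1/(559495 + 84933) = 1/644428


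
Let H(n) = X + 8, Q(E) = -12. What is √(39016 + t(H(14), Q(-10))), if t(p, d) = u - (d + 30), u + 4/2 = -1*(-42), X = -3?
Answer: √39038 ≈ 197.58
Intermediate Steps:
u = 40 (u = -2 - 1*(-42) = -2 + 42 = 40)
H(n) = 5 (H(n) = -3 + 8 = 5)
t(p, d) = 10 - d (t(p, d) = 40 - (d + 30) = 40 - (30 + d) = 40 + (-30 - d) = 10 - d)
√(39016 + t(H(14), Q(-10))) = √(39016 + (10 - 1*(-12))) = √(39016 + (10 + 12)) = √(39016 + 22) = √39038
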